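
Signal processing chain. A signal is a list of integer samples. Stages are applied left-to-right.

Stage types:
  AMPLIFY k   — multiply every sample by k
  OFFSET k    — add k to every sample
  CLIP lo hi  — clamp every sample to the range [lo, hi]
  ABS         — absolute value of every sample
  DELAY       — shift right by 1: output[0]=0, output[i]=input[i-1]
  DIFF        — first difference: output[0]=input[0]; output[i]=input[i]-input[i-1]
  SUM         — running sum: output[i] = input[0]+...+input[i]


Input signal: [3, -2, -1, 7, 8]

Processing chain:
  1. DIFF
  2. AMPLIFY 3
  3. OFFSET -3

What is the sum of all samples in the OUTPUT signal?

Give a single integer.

Answer: 9

Derivation:
Input: [3, -2, -1, 7, 8]
Stage 1 (DIFF): s[0]=3, -2-3=-5, -1--2=1, 7--1=8, 8-7=1 -> [3, -5, 1, 8, 1]
Stage 2 (AMPLIFY 3): 3*3=9, -5*3=-15, 1*3=3, 8*3=24, 1*3=3 -> [9, -15, 3, 24, 3]
Stage 3 (OFFSET -3): 9+-3=6, -15+-3=-18, 3+-3=0, 24+-3=21, 3+-3=0 -> [6, -18, 0, 21, 0]
Output sum: 9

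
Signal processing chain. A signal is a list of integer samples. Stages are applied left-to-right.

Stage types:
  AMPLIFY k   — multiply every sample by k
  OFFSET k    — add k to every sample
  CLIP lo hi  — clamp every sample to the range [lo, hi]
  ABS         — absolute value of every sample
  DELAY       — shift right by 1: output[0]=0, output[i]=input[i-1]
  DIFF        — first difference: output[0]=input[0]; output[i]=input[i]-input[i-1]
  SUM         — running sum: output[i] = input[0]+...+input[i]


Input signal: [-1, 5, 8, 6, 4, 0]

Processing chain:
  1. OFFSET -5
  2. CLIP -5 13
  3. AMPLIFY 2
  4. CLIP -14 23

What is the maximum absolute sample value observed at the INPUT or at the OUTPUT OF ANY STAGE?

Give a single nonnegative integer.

Input: [-1, 5, 8, 6, 4, 0] (max |s|=8)
Stage 1 (OFFSET -5): -1+-5=-6, 5+-5=0, 8+-5=3, 6+-5=1, 4+-5=-1, 0+-5=-5 -> [-6, 0, 3, 1, -1, -5] (max |s|=6)
Stage 2 (CLIP -5 13): clip(-6,-5,13)=-5, clip(0,-5,13)=0, clip(3,-5,13)=3, clip(1,-5,13)=1, clip(-1,-5,13)=-1, clip(-5,-5,13)=-5 -> [-5, 0, 3, 1, -1, -5] (max |s|=5)
Stage 3 (AMPLIFY 2): -5*2=-10, 0*2=0, 3*2=6, 1*2=2, -1*2=-2, -5*2=-10 -> [-10, 0, 6, 2, -2, -10] (max |s|=10)
Stage 4 (CLIP -14 23): clip(-10,-14,23)=-10, clip(0,-14,23)=0, clip(6,-14,23)=6, clip(2,-14,23)=2, clip(-2,-14,23)=-2, clip(-10,-14,23)=-10 -> [-10, 0, 6, 2, -2, -10] (max |s|=10)
Overall max amplitude: 10

Answer: 10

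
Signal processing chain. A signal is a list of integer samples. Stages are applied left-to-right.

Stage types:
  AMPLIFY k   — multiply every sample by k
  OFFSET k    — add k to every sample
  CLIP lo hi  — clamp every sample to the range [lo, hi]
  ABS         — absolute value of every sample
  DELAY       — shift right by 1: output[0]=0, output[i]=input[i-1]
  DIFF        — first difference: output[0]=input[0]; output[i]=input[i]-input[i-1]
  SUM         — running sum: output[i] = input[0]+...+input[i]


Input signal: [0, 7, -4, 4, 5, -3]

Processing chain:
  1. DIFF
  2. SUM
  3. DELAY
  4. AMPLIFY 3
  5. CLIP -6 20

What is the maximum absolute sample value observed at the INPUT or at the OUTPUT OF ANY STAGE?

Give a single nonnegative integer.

Answer: 21

Derivation:
Input: [0, 7, -4, 4, 5, -3] (max |s|=7)
Stage 1 (DIFF): s[0]=0, 7-0=7, -4-7=-11, 4--4=8, 5-4=1, -3-5=-8 -> [0, 7, -11, 8, 1, -8] (max |s|=11)
Stage 2 (SUM): sum[0..0]=0, sum[0..1]=7, sum[0..2]=-4, sum[0..3]=4, sum[0..4]=5, sum[0..5]=-3 -> [0, 7, -4, 4, 5, -3] (max |s|=7)
Stage 3 (DELAY): [0, 0, 7, -4, 4, 5] = [0, 0, 7, -4, 4, 5] -> [0, 0, 7, -4, 4, 5] (max |s|=7)
Stage 4 (AMPLIFY 3): 0*3=0, 0*3=0, 7*3=21, -4*3=-12, 4*3=12, 5*3=15 -> [0, 0, 21, -12, 12, 15] (max |s|=21)
Stage 5 (CLIP -6 20): clip(0,-6,20)=0, clip(0,-6,20)=0, clip(21,-6,20)=20, clip(-12,-6,20)=-6, clip(12,-6,20)=12, clip(15,-6,20)=15 -> [0, 0, 20, -6, 12, 15] (max |s|=20)
Overall max amplitude: 21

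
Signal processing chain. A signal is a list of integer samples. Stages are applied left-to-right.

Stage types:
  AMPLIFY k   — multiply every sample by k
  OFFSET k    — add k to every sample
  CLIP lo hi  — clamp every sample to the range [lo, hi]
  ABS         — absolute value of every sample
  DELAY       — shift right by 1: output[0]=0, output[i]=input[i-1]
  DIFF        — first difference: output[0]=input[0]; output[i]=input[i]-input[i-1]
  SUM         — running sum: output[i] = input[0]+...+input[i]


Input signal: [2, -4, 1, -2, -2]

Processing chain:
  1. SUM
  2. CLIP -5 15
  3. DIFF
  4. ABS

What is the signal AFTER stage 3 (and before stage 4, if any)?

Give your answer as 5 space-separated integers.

Answer: 2 -4 1 -2 -2

Derivation:
Input: [2, -4, 1, -2, -2]
Stage 1 (SUM): sum[0..0]=2, sum[0..1]=-2, sum[0..2]=-1, sum[0..3]=-3, sum[0..4]=-5 -> [2, -2, -1, -3, -5]
Stage 2 (CLIP -5 15): clip(2,-5,15)=2, clip(-2,-5,15)=-2, clip(-1,-5,15)=-1, clip(-3,-5,15)=-3, clip(-5,-5,15)=-5 -> [2, -2, -1, -3, -5]
Stage 3 (DIFF): s[0]=2, -2-2=-4, -1--2=1, -3--1=-2, -5--3=-2 -> [2, -4, 1, -2, -2]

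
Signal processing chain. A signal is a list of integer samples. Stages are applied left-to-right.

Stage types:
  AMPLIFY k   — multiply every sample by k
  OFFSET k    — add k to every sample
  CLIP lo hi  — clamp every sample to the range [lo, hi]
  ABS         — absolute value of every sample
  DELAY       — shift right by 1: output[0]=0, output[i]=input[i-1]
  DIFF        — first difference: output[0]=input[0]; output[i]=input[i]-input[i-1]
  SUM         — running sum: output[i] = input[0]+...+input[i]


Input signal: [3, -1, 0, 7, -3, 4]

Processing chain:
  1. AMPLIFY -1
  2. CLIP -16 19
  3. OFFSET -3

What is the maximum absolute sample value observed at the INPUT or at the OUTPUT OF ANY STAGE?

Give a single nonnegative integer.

Input: [3, -1, 0, 7, -3, 4] (max |s|=7)
Stage 1 (AMPLIFY -1): 3*-1=-3, -1*-1=1, 0*-1=0, 7*-1=-7, -3*-1=3, 4*-1=-4 -> [-3, 1, 0, -7, 3, -4] (max |s|=7)
Stage 2 (CLIP -16 19): clip(-3,-16,19)=-3, clip(1,-16,19)=1, clip(0,-16,19)=0, clip(-7,-16,19)=-7, clip(3,-16,19)=3, clip(-4,-16,19)=-4 -> [-3, 1, 0, -7, 3, -4] (max |s|=7)
Stage 3 (OFFSET -3): -3+-3=-6, 1+-3=-2, 0+-3=-3, -7+-3=-10, 3+-3=0, -4+-3=-7 -> [-6, -2, -3, -10, 0, -7] (max |s|=10)
Overall max amplitude: 10

Answer: 10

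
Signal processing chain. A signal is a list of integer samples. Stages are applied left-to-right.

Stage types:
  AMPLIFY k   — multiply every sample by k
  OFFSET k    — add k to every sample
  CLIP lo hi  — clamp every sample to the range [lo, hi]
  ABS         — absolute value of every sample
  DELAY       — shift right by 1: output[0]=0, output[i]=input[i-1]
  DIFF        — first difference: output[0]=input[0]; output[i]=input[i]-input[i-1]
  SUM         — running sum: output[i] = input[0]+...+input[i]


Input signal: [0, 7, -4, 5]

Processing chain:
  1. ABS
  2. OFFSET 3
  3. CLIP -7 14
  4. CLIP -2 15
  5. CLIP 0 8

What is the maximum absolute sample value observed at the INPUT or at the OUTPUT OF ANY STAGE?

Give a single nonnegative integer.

Input: [0, 7, -4, 5] (max |s|=7)
Stage 1 (ABS): |0|=0, |7|=7, |-4|=4, |5|=5 -> [0, 7, 4, 5] (max |s|=7)
Stage 2 (OFFSET 3): 0+3=3, 7+3=10, 4+3=7, 5+3=8 -> [3, 10, 7, 8] (max |s|=10)
Stage 3 (CLIP -7 14): clip(3,-7,14)=3, clip(10,-7,14)=10, clip(7,-7,14)=7, clip(8,-7,14)=8 -> [3, 10, 7, 8] (max |s|=10)
Stage 4 (CLIP -2 15): clip(3,-2,15)=3, clip(10,-2,15)=10, clip(7,-2,15)=7, clip(8,-2,15)=8 -> [3, 10, 7, 8] (max |s|=10)
Stage 5 (CLIP 0 8): clip(3,0,8)=3, clip(10,0,8)=8, clip(7,0,8)=7, clip(8,0,8)=8 -> [3, 8, 7, 8] (max |s|=8)
Overall max amplitude: 10

Answer: 10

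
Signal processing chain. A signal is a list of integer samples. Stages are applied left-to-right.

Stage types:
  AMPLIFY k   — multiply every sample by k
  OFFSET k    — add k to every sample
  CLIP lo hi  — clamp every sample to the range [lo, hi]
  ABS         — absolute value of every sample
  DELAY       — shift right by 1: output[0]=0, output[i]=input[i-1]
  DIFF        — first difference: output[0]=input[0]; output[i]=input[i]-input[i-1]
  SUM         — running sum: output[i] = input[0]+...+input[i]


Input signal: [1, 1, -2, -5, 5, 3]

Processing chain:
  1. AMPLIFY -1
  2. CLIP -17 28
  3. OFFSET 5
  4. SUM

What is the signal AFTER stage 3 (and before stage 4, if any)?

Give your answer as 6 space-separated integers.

Input: [1, 1, -2, -5, 5, 3]
Stage 1 (AMPLIFY -1): 1*-1=-1, 1*-1=-1, -2*-1=2, -5*-1=5, 5*-1=-5, 3*-1=-3 -> [-1, -1, 2, 5, -5, -3]
Stage 2 (CLIP -17 28): clip(-1,-17,28)=-1, clip(-1,-17,28)=-1, clip(2,-17,28)=2, clip(5,-17,28)=5, clip(-5,-17,28)=-5, clip(-3,-17,28)=-3 -> [-1, -1, 2, 5, -5, -3]
Stage 3 (OFFSET 5): -1+5=4, -1+5=4, 2+5=7, 5+5=10, -5+5=0, -3+5=2 -> [4, 4, 7, 10, 0, 2]

Answer: 4 4 7 10 0 2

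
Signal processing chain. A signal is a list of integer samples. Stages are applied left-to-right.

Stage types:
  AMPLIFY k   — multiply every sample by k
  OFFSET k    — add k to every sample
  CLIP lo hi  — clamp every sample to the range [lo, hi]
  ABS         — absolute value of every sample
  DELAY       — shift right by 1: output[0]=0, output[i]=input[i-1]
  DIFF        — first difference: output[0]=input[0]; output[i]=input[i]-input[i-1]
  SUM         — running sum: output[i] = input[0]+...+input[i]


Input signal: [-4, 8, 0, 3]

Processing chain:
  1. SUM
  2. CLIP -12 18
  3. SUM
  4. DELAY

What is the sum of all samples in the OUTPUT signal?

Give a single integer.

Input: [-4, 8, 0, 3]
Stage 1 (SUM): sum[0..0]=-4, sum[0..1]=4, sum[0..2]=4, sum[0..3]=7 -> [-4, 4, 4, 7]
Stage 2 (CLIP -12 18): clip(-4,-12,18)=-4, clip(4,-12,18)=4, clip(4,-12,18)=4, clip(7,-12,18)=7 -> [-4, 4, 4, 7]
Stage 3 (SUM): sum[0..0]=-4, sum[0..1]=0, sum[0..2]=4, sum[0..3]=11 -> [-4, 0, 4, 11]
Stage 4 (DELAY): [0, -4, 0, 4] = [0, -4, 0, 4] -> [0, -4, 0, 4]
Output sum: 0

Answer: 0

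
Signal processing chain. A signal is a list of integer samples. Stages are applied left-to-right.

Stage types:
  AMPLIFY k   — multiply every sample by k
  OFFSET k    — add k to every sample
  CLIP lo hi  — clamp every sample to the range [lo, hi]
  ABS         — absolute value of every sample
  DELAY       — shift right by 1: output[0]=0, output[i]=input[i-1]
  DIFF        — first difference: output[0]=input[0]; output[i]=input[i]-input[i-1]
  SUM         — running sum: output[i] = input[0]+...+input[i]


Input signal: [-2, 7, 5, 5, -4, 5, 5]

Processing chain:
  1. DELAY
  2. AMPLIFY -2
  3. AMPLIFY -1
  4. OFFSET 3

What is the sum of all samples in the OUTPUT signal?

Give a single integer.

Input: [-2, 7, 5, 5, -4, 5, 5]
Stage 1 (DELAY): [0, -2, 7, 5, 5, -4, 5] = [0, -2, 7, 5, 5, -4, 5] -> [0, -2, 7, 5, 5, -4, 5]
Stage 2 (AMPLIFY -2): 0*-2=0, -2*-2=4, 7*-2=-14, 5*-2=-10, 5*-2=-10, -4*-2=8, 5*-2=-10 -> [0, 4, -14, -10, -10, 8, -10]
Stage 3 (AMPLIFY -1): 0*-1=0, 4*-1=-4, -14*-1=14, -10*-1=10, -10*-1=10, 8*-1=-8, -10*-1=10 -> [0, -4, 14, 10, 10, -8, 10]
Stage 4 (OFFSET 3): 0+3=3, -4+3=-1, 14+3=17, 10+3=13, 10+3=13, -8+3=-5, 10+3=13 -> [3, -1, 17, 13, 13, -5, 13]
Output sum: 53

Answer: 53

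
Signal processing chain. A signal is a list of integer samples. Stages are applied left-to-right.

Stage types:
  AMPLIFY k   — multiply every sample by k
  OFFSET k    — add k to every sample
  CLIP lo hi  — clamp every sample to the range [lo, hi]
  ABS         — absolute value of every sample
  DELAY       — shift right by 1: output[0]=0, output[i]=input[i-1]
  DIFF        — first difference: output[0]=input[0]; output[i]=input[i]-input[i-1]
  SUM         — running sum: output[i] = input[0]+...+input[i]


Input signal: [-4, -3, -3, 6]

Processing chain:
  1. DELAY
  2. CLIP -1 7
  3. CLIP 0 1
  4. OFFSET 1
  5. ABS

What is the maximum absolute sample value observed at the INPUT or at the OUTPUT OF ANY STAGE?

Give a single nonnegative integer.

Input: [-4, -3, -3, 6] (max |s|=6)
Stage 1 (DELAY): [0, -4, -3, -3] = [0, -4, -3, -3] -> [0, -4, -3, -3] (max |s|=4)
Stage 2 (CLIP -1 7): clip(0,-1,7)=0, clip(-4,-1,7)=-1, clip(-3,-1,7)=-1, clip(-3,-1,7)=-1 -> [0, -1, -1, -1] (max |s|=1)
Stage 3 (CLIP 0 1): clip(0,0,1)=0, clip(-1,0,1)=0, clip(-1,0,1)=0, clip(-1,0,1)=0 -> [0, 0, 0, 0] (max |s|=0)
Stage 4 (OFFSET 1): 0+1=1, 0+1=1, 0+1=1, 0+1=1 -> [1, 1, 1, 1] (max |s|=1)
Stage 5 (ABS): |1|=1, |1|=1, |1|=1, |1|=1 -> [1, 1, 1, 1] (max |s|=1)
Overall max amplitude: 6

Answer: 6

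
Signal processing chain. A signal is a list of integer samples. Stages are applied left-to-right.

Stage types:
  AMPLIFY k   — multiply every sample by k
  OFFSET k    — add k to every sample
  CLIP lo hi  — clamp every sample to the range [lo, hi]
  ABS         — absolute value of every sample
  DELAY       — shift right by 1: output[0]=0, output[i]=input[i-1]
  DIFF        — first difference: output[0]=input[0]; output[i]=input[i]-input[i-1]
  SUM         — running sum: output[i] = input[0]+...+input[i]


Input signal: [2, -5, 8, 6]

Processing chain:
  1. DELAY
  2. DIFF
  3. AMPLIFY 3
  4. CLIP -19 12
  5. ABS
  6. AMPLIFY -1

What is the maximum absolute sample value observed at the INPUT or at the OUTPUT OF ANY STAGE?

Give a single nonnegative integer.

Answer: 39

Derivation:
Input: [2, -5, 8, 6] (max |s|=8)
Stage 1 (DELAY): [0, 2, -5, 8] = [0, 2, -5, 8] -> [0, 2, -5, 8] (max |s|=8)
Stage 2 (DIFF): s[0]=0, 2-0=2, -5-2=-7, 8--5=13 -> [0, 2, -7, 13] (max |s|=13)
Stage 3 (AMPLIFY 3): 0*3=0, 2*3=6, -7*3=-21, 13*3=39 -> [0, 6, -21, 39] (max |s|=39)
Stage 4 (CLIP -19 12): clip(0,-19,12)=0, clip(6,-19,12)=6, clip(-21,-19,12)=-19, clip(39,-19,12)=12 -> [0, 6, -19, 12] (max |s|=19)
Stage 5 (ABS): |0|=0, |6|=6, |-19|=19, |12|=12 -> [0, 6, 19, 12] (max |s|=19)
Stage 6 (AMPLIFY -1): 0*-1=0, 6*-1=-6, 19*-1=-19, 12*-1=-12 -> [0, -6, -19, -12] (max |s|=19)
Overall max amplitude: 39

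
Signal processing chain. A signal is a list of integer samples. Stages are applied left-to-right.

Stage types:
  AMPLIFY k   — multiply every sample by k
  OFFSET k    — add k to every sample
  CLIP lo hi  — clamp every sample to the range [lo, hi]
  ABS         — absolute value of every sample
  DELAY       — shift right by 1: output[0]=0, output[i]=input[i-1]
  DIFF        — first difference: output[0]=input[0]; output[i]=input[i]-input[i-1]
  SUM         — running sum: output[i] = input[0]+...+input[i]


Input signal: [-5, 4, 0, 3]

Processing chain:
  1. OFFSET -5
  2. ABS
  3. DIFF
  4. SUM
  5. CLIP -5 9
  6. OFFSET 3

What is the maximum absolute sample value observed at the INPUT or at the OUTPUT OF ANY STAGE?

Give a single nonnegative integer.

Answer: 12

Derivation:
Input: [-5, 4, 0, 3] (max |s|=5)
Stage 1 (OFFSET -5): -5+-5=-10, 4+-5=-1, 0+-5=-5, 3+-5=-2 -> [-10, -1, -5, -2] (max |s|=10)
Stage 2 (ABS): |-10|=10, |-1|=1, |-5|=5, |-2|=2 -> [10, 1, 5, 2] (max |s|=10)
Stage 3 (DIFF): s[0]=10, 1-10=-9, 5-1=4, 2-5=-3 -> [10, -9, 4, -3] (max |s|=10)
Stage 4 (SUM): sum[0..0]=10, sum[0..1]=1, sum[0..2]=5, sum[0..3]=2 -> [10, 1, 5, 2] (max |s|=10)
Stage 5 (CLIP -5 9): clip(10,-5,9)=9, clip(1,-5,9)=1, clip(5,-5,9)=5, clip(2,-5,9)=2 -> [9, 1, 5, 2] (max |s|=9)
Stage 6 (OFFSET 3): 9+3=12, 1+3=4, 5+3=8, 2+3=5 -> [12, 4, 8, 5] (max |s|=12)
Overall max amplitude: 12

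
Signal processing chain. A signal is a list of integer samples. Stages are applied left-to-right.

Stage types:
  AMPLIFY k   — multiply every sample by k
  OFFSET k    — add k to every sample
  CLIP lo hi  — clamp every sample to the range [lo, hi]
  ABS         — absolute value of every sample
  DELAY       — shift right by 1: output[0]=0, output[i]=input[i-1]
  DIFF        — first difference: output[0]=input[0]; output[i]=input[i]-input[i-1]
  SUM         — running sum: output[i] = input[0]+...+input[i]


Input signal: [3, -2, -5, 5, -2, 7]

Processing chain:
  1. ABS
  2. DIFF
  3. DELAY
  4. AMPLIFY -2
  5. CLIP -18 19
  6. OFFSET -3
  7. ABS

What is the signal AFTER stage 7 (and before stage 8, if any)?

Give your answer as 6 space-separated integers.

Input: [3, -2, -5, 5, -2, 7]
Stage 1 (ABS): |3|=3, |-2|=2, |-5|=5, |5|=5, |-2|=2, |7|=7 -> [3, 2, 5, 5, 2, 7]
Stage 2 (DIFF): s[0]=3, 2-3=-1, 5-2=3, 5-5=0, 2-5=-3, 7-2=5 -> [3, -1, 3, 0, -3, 5]
Stage 3 (DELAY): [0, 3, -1, 3, 0, -3] = [0, 3, -1, 3, 0, -3] -> [0, 3, -1, 3, 0, -3]
Stage 4 (AMPLIFY -2): 0*-2=0, 3*-2=-6, -1*-2=2, 3*-2=-6, 0*-2=0, -3*-2=6 -> [0, -6, 2, -6, 0, 6]
Stage 5 (CLIP -18 19): clip(0,-18,19)=0, clip(-6,-18,19)=-6, clip(2,-18,19)=2, clip(-6,-18,19)=-6, clip(0,-18,19)=0, clip(6,-18,19)=6 -> [0, -6, 2, -6, 0, 6]
Stage 6 (OFFSET -3): 0+-3=-3, -6+-3=-9, 2+-3=-1, -6+-3=-9, 0+-3=-3, 6+-3=3 -> [-3, -9, -1, -9, -3, 3]
Stage 7 (ABS): |-3|=3, |-9|=9, |-1|=1, |-9|=9, |-3|=3, |3|=3 -> [3, 9, 1, 9, 3, 3]

Answer: 3 9 1 9 3 3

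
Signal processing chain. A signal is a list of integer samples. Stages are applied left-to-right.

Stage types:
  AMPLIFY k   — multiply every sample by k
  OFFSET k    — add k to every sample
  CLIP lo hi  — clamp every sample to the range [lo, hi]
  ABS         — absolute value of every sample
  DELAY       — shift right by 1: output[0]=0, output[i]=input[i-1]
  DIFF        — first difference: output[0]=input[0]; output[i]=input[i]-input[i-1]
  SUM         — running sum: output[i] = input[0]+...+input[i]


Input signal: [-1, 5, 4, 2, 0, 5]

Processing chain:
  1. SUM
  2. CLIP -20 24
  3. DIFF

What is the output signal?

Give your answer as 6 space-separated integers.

Answer: -1 5 4 2 0 5

Derivation:
Input: [-1, 5, 4, 2, 0, 5]
Stage 1 (SUM): sum[0..0]=-1, sum[0..1]=4, sum[0..2]=8, sum[0..3]=10, sum[0..4]=10, sum[0..5]=15 -> [-1, 4, 8, 10, 10, 15]
Stage 2 (CLIP -20 24): clip(-1,-20,24)=-1, clip(4,-20,24)=4, clip(8,-20,24)=8, clip(10,-20,24)=10, clip(10,-20,24)=10, clip(15,-20,24)=15 -> [-1, 4, 8, 10, 10, 15]
Stage 3 (DIFF): s[0]=-1, 4--1=5, 8-4=4, 10-8=2, 10-10=0, 15-10=5 -> [-1, 5, 4, 2, 0, 5]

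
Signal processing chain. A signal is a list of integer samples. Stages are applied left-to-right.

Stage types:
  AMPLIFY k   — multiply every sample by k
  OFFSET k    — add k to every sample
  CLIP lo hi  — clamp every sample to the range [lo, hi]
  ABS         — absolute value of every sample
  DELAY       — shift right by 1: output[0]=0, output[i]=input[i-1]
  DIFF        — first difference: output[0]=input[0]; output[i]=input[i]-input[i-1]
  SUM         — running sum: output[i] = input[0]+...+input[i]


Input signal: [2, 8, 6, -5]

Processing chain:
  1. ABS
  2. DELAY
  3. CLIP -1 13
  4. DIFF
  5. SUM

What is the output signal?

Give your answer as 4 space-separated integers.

Input: [2, 8, 6, -5]
Stage 1 (ABS): |2|=2, |8|=8, |6|=6, |-5|=5 -> [2, 8, 6, 5]
Stage 2 (DELAY): [0, 2, 8, 6] = [0, 2, 8, 6] -> [0, 2, 8, 6]
Stage 3 (CLIP -1 13): clip(0,-1,13)=0, clip(2,-1,13)=2, clip(8,-1,13)=8, clip(6,-1,13)=6 -> [0, 2, 8, 6]
Stage 4 (DIFF): s[0]=0, 2-0=2, 8-2=6, 6-8=-2 -> [0, 2, 6, -2]
Stage 5 (SUM): sum[0..0]=0, sum[0..1]=2, sum[0..2]=8, sum[0..3]=6 -> [0, 2, 8, 6]

Answer: 0 2 8 6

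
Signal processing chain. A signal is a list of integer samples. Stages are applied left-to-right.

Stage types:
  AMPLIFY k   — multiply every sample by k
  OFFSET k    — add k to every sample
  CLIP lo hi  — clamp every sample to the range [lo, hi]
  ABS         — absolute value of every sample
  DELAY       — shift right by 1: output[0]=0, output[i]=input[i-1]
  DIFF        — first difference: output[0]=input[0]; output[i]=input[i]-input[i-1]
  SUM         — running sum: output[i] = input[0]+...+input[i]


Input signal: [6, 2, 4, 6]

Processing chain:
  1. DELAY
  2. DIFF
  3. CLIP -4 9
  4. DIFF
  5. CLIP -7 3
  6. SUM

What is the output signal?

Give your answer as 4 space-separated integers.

Answer: 0 3 -4 -1

Derivation:
Input: [6, 2, 4, 6]
Stage 1 (DELAY): [0, 6, 2, 4] = [0, 6, 2, 4] -> [0, 6, 2, 4]
Stage 2 (DIFF): s[0]=0, 6-0=6, 2-6=-4, 4-2=2 -> [0, 6, -4, 2]
Stage 3 (CLIP -4 9): clip(0,-4,9)=0, clip(6,-4,9)=6, clip(-4,-4,9)=-4, clip(2,-4,9)=2 -> [0, 6, -4, 2]
Stage 4 (DIFF): s[0]=0, 6-0=6, -4-6=-10, 2--4=6 -> [0, 6, -10, 6]
Stage 5 (CLIP -7 3): clip(0,-7,3)=0, clip(6,-7,3)=3, clip(-10,-7,3)=-7, clip(6,-7,3)=3 -> [0, 3, -7, 3]
Stage 6 (SUM): sum[0..0]=0, sum[0..1]=3, sum[0..2]=-4, sum[0..3]=-1 -> [0, 3, -4, -1]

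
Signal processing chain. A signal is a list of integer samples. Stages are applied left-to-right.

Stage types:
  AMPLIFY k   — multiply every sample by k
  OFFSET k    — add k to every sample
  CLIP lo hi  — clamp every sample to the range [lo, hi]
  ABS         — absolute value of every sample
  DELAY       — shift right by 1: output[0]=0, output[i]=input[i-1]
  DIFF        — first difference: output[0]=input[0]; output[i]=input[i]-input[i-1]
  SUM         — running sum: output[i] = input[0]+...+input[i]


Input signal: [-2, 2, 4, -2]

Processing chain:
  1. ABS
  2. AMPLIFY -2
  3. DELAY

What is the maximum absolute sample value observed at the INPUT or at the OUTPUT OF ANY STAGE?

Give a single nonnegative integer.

Input: [-2, 2, 4, -2] (max |s|=4)
Stage 1 (ABS): |-2|=2, |2|=2, |4|=4, |-2|=2 -> [2, 2, 4, 2] (max |s|=4)
Stage 2 (AMPLIFY -2): 2*-2=-4, 2*-2=-4, 4*-2=-8, 2*-2=-4 -> [-4, -4, -8, -4] (max |s|=8)
Stage 3 (DELAY): [0, -4, -4, -8] = [0, -4, -4, -8] -> [0, -4, -4, -8] (max |s|=8)
Overall max amplitude: 8

Answer: 8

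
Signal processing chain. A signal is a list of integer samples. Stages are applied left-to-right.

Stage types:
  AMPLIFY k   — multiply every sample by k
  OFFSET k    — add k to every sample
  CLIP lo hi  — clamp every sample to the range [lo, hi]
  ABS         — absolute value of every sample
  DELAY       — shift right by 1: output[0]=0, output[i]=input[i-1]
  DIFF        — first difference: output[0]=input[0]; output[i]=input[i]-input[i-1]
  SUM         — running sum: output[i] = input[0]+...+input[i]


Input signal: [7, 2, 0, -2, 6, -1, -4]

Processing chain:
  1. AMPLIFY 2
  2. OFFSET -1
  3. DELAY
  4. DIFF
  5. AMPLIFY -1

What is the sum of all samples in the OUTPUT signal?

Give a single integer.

Input: [7, 2, 0, -2, 6, -1, -4]
Stage 1 (AMPLIFY 2): 7*2=14, 2*2=4, 0*2=0, -2*2=-4, 6*2=12, -1*2=-2, -4*2=-8 -> [14, 4, 0, -4, 12, -2, -8]
Stage 2 (OFFSET -1): 14+-1=13, 4+-1=3, 0+-1=-1, -4+-1=-5, 12+-1=11, -2+-1=-3, -8+-1=-9 -> [13, 3, -1, -5, 11, -3, -9]
Stage 3 (DELAY): [0, 13, 3, -1, -5, 11, -3] = [0, 13, 3, -1, -5, 11, -3] -> [0, 13, 3, -1, -5, 11, -3]
Stage 4 (DIFF): s[0]=0, 13-0=13, 3-13=-10, -1-3=-4, -5--1=-4, 11--5=16, -3-11=-14 -> [0, 13, -10, -4, -4, 16, -14]
Stage 5 (AMPLIFY -1): 0*-1=0, 13*-1=-13, -10*-1=10, -4*-1=4, -4*-1=4, 16*-1=-16, -14*-1=14 -> [0, -13, 10, 4, 4, -16, 14]
Output sum: 3

Answer: 3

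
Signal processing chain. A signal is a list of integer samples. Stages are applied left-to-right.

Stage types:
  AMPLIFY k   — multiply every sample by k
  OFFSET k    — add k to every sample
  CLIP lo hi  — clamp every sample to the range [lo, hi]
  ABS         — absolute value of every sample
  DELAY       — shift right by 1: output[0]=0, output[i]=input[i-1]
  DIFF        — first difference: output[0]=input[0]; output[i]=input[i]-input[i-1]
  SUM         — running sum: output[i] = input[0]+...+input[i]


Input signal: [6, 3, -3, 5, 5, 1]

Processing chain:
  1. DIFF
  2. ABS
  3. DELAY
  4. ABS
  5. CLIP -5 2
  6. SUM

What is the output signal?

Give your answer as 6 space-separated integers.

Input: [6, 3, -3, 5, 5, 1]
Stage 1 (DIFF): s[0]=6, 3-6=-3, -3-3=-6, 5--3=8, 5-5=0, 1-5=-4 -> [6, -3, -6, 8, 0, -4]
Stage 2 (ABS): |6|=6, |-3|=3, |-6|=6, |8|=8, |0|=0, |-4|=4 -> [6, 3, 6, 8, 0, 4]
Stage 3 (DELAY): [0, 6, 3, 6, 8, 0] = [0, 6, 3, 6, 8, 0] -> [0, 6, 3, 6, 8, 0]
Stage 4 (ABS): |0|=0, |6|=6, |3|=3, |6|=6, |8|=8, |0|=0 -> [0, 6, 3, 6, 8, 0]
Stage 5 (CLIP -5 2): clip(0,-5,2)=0, clip(6,-5,2)=2, clip(3,-5,2)=2, clip(6,-5,2)=2, clip(8,-5,2)=2, clip(0,-5,2)=0 -> [0, 2, 2, 2, 2, 0]
Stage 6 (SUM): sum[0..0]=0, sum[0..1]=2, sum[0..2]=4, sum[0..3]=6, sum[0..4]=8, sum[0..5]=8 -> [0, 2, 4, 6, 8, 8]

Answer: 0 2 4 6 8 8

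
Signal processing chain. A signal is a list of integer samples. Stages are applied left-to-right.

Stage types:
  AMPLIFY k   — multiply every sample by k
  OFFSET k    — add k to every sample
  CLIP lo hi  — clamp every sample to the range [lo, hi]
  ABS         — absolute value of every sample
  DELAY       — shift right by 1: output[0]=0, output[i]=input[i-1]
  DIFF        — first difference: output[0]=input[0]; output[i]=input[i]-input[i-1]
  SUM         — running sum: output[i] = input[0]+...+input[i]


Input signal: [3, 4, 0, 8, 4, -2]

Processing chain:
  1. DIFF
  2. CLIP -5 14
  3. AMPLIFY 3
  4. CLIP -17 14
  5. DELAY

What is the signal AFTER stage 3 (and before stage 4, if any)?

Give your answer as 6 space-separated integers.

Answer: 9 3 -12 24 -12 -15

Derivation:
Input: [3, 4, 0, 8, 4, -2]
Stage 1 (DIFF): s[0]=3, 4-3=1, 0-4=-4, 8-0=8, 4-8=-4, -2-4=-6 -> [3, 1, -4, 8, -4, -6]
Stage 2 (CLIP -5 14): clip(3,-5,14)=3, clip(1,-5,14)=1, clip(-4,-5,14)=-4, clip(8,-5,14)=8, clip(-4,-5,14)=-4, clip(-6,-5,14)=-5 -> [3, 1, -4, 8, -4, -5]
Stage 3 (AMPLIFY 3): 3*3=9, 1*3=3, -4*3=-12, 8*3=24, -4*3=-12, -5*3=-15 -> [9, 3, -12, 24, -12, -15]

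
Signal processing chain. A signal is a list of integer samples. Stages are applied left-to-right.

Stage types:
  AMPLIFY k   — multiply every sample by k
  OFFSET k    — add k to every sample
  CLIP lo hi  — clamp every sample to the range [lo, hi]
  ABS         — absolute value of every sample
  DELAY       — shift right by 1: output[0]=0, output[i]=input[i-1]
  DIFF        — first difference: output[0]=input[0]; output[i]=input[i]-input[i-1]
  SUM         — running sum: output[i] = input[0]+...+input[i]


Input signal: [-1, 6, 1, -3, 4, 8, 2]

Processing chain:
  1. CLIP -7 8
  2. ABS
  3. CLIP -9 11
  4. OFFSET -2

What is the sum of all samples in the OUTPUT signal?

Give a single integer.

Answer: 11

Derivation:
Input: [-1, 6, 1, -3, 4, 8, 2]
Stage 1 (CLIP -7 8): clip(-1,-7,8)=-1, clip(6,-7,8)=6, clip(1,-7,8)=1, clip(-3,-7,8)=-3, clip(4,-7,8)=4, clip(8,-7,8)=8, clip(2,-7,8)=2 -> [-1, 6, 1, -3, 4, 8, 2]
Stage 2 (ABS): |-1|=1, |6|=6, |1|=1, |-3|=3, |4|=4, |8|=8, |2|=2 -> [1, 6, 1, 3, 4, 8, 2]
Stage 3 (CLIP -9 11): clip(1,-9,11)=1, clip(6,-9,11)=6, clip(1,-9,11)=1, clip(3,-9,11)=3, clip(4,-9,11)=4, clip(8,-9,11)=8, clip(2,-9,11)=2 -> [1, 6, 1, 3, 4, 8, 2]
Stage 4 (OFFSET -2): 1+-2=-1, 6+-2=4, 1+-2=-1, 3+-2=1, 4+-2=2, 8+-2=6, 2+-2=0 -> [-1, 4, -1, 1, 2, 6, 0]
Output sum: 11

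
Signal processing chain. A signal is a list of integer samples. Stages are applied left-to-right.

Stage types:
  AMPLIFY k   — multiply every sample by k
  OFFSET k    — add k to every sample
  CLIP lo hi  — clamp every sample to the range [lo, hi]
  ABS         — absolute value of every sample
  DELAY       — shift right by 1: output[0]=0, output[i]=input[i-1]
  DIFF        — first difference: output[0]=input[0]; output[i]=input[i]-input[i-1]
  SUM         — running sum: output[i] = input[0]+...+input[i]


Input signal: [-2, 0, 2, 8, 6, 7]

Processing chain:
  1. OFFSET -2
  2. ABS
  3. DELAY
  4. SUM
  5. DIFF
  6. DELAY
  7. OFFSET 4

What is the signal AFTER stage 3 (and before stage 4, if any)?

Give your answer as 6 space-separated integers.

Answer: 0 4 2 0 6 4

Derivation:
Input: [-2, 0, 2, 8, 6, 7]
Stage 1 (OFFSET -2): -2+-2=-4, 0+-2=-2, 2+-2=0, 8+-2=6, 6+-2=4, 7+-2=5 -> [-4, -2, 0, 6, 4, 5]
Stage 2 (ABS): |-4|=4, |-2|=2, |0|=0, |6|=6, |4|=4, |5|=5 -> [4, 2, 0, 6, 4, 5]
Stage 3 (DELAY): [0, 4, 2, 0, 6, 4] = [0, 4, 2, 0, 6, 4] -> [0, 4, 2, 0, 6, 4]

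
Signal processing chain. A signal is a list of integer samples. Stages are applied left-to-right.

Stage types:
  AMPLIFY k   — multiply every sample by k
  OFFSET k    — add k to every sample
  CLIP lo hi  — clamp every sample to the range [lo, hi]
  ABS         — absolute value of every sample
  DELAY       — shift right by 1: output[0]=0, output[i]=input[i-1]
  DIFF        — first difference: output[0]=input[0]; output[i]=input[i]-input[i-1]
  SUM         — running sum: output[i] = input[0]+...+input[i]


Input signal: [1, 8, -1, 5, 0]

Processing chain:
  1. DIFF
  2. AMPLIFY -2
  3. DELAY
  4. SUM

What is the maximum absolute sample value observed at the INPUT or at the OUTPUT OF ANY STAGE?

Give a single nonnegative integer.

Input: [1, 8, -1, 5, 0] (max |s|=8)
Stage 1 (DIFF): s[0]=1, 8-1=7, -1-8=-9, 5--1=6, 0-5=-5 -> [1, 7, -9, 6, -5] (max |s|=9)
Stage 2 (AMPLIFY -2): 1*-2=-2, 7*-2=-14, -9*-2=18, 6*-2=-12, -5*-2=10 -> [-2, -14, 18, -12, 10] (max |s|=18)
Stage 3 (DELAY): [0, -2, -14, 18, -12] = [0, -2, -14, 18, -12] -> [0, -2, -14, 18, -12] (max |s|=18)
Stage 4 (SUM): sum[0..0]=0, sum[0..1]=-2, sum[0..2]=-16, sum[0..3]=2, sum[0..4]=-10 -> [0, -2, -16, 2, -10] (max |s|=16)
Overall max amplitude: 18

Answer: 18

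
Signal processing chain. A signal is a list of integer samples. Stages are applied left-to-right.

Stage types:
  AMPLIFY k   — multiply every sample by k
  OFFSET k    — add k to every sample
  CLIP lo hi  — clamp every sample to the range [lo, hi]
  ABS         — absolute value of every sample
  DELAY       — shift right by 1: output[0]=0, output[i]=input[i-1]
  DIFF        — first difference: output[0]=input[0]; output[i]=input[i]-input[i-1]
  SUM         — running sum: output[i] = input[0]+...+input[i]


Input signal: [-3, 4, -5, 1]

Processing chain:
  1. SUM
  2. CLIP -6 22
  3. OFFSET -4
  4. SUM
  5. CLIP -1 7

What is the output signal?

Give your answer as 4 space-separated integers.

Input: [-3, 4, -5, 1]
Stage 1 (SUM): sum[0..0]=-3, sum[0..1]=1, sum[0..2]=-4, sum[0..3]=-3 -> [-3, 1, -4, -3]
Stage 2 (CLIP -6 22): clip(-3,-6,22)=-3, clip(1,-6,22)=1, clip(-4,-6,22)=-4, clip(-3,-6,22)=-3 -> [-3, 1, -4, -3]
Stage 3 (OFFSET -4): -3+-4=-7, 1+-4=-3, -4+-4=-8, -3+-4=-7 -> [-7, -3, -8, -7]
Stage 4 (SUM): sum[0..0]=-7, sum[0..1]=-10, sum[0..2]=-18, sum[0..3]=-25 -> [-7, -10, -18, -25]
Stage 5 (CLIP -1 7): clip(-7,-1,7)=-1, clip(-10,-1,7)=-1, clip(-18,-1,7)=-1, clip(-25,-1,7)=-1 -> [-1, -1, -1, -1]

Answer: -1 -1 -1 -1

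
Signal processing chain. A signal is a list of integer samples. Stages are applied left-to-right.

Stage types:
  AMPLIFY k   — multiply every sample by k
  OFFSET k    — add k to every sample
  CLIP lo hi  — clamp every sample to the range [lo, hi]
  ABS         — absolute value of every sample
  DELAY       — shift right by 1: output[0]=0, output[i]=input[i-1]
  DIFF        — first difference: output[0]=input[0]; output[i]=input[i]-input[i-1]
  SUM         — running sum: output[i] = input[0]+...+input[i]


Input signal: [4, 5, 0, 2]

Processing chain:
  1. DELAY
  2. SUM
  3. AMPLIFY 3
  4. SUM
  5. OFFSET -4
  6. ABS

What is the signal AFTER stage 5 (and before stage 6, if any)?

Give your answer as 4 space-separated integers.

Answer: -4 8 35 62

Derivation:
Input: [4, 5, 0, 2]
Stage 1 (DELAY): [0, 4, 5, 0] = [0, 4, 5, 0] -> [0, 4, 5, 0]
Stage 2 (SUM): sum[0..0]=0, sum[0..1]=4, sum[0..2]=9, sum[0..3]=9 -> [0, 4, 9, 9]
Stage 3 (AMPLIFY 3): 0*3=0, 4*3=12, 9*3=27, 9*3=27 -> [0, 12, 27, 27]
Stage 4 (SUM): sum[0..0]=0, sum[0..1]=12, sum[0..2]=39, sum[0..3]=66 -> [0, 12, 39, 66]
Stage 5 (OFFSET -4): 0+-4=-4, 12+-4=8, 39+-4=35, 66+-4=62 -> [-4, 8, 35, 62]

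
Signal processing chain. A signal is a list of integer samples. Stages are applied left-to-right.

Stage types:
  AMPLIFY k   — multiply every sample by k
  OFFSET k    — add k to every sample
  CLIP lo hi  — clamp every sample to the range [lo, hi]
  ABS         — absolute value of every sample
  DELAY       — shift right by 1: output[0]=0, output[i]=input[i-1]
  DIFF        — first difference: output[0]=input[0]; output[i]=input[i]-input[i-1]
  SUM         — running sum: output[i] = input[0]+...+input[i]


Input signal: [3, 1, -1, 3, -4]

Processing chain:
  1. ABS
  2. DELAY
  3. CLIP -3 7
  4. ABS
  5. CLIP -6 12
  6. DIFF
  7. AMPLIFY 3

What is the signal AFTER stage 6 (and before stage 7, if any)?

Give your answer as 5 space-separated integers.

Input: [3, 1, -1, 3, -4]
Stage 1 (ABS): |3|=3, |1|=1, |-1|=1, |3|=3, |-4|=4 -> [3, 1, 1, 3, 4]
Stage 2 (DELAY): [0, 3, 1, 1, 3] = [0, 3, 1, 1, 3] -> [0, 3, 1, 1, 3]
Stage 3 (CLIP -3 7): clip(0,-3,7)=0, clip(3,-3,7)=3, clip(1,-3,7)=1, clip(1,-3,7)=1, clip(3,-3,7)=3 -> [0, 3, 1, 1, 3]
Stage 4 (ABS): |0|=0, |3|=3, |1|=1, |1|=1, |3|=3 -> [0, 3, 1, 1, 3]
Stage 5 (CLIP -6 12): clip(0,-6,12)=0, clip(3,-6,12)=3, clip(1,-6,12)=1, clip(1,-6,12)=1, clip(3,-6,12)=3 -> [0, 3, 1, 1, 3]
Stage 6 (DIFF): s[0]=0, 3-0=3, 1-3=-2, 1-1=0, 3-1=2 -> [0, 3, -2, 0, 2]

Answer: 0 3 -2 0 2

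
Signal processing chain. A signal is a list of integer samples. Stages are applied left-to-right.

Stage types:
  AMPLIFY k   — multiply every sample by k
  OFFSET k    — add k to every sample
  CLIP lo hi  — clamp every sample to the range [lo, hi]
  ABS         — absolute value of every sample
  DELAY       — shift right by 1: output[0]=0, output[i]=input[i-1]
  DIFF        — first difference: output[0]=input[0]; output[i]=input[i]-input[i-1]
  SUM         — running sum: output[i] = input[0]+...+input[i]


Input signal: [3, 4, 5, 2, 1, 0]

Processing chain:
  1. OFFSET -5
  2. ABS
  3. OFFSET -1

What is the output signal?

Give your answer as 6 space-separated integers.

Answer: 1 0 -1 2 3 4

Derivation:
Input: [3, 4, 5, 2, 1, 0]
Stage 1 (OFFSET -5): 3+-5=-2, 4+-5=-1, 5+-5=0, 2+-5=-3, 1+-5=-4, 0+-5=-5 -> [-2, -1, 0, -3, -4, -5]
Stage 2 (ABS): |-2|=2, |-1|=1, |0|=0, |-3|=3, |-4|=4, |-5|=5 -> [2, 1, 0, 3, 4, 5]
Stage 3 (OFFSET -1): 2+-1=1, 1+-1=0, 0+-1=-1, 3+-1=2, 4+-1=3, 5+-1=4 -> [1, 0, -1, 2, 3, 4]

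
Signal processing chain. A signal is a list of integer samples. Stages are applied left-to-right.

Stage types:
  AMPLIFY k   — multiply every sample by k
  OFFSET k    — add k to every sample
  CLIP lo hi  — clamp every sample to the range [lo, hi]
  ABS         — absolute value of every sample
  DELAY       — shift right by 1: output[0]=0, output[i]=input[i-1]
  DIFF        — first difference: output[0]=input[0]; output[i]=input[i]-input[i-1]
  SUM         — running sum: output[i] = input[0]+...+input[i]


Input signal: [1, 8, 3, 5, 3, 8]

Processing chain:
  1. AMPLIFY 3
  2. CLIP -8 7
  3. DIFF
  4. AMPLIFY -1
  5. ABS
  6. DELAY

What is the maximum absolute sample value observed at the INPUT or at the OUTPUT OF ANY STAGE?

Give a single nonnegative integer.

Input: [1, 8, 3, 5, 3, 8] (max |s|=8)
Stage 1 (AMPLIFY 3): 1*3=3, 8*3=24, 3*3=9, 5*3=15, 3*3=9, 8*3=24 -> [3, 24, 9, 15, 9, 24] (max |s|=24)
Stage 2 (CLIP -8 7): clip(3,-8,7)=3, clip(24,-8,7)=7, clip(9,-8,7)=7, clip(15,-8,7)=7, clip(9,-8,7)=7, clip(24,-8,7)=7 -> [3, 7, 7, 7, 7, 7] (max |s|=7)
Stage 3 (DIFF): s[0]=3, 7-3=4, 7-7=0, 7-7=0, 7-7=0, 7-7=0 -> [3, 4, 0, 0, 0, 0] (max |s|=4)
Stage 4 (AMPLIFY -1): 3*-1=-3, 4*-1=-4, 0*-1=0, 0*-1=0, 0*-1=0, 0*-1=0 -> [-3, -4, 0, 0, 0, 0] (max |s|=4)
Stage 5 (ABS): |-3|=3, |-4|=4, |0|=0, |0|=0, |0|=0, |0|=0 -> [3, 4, 0, 0, 0, 0] (max |s|=4)
Stage 6 (DELAY): [0, 3, 4, 0, 0, 0] = [0, 3, 4, 0, 0, 0] -> [0, 3, 4, 0, 0, 0] (max |s|=4)
Overall max amplitude: 24

Answer: 24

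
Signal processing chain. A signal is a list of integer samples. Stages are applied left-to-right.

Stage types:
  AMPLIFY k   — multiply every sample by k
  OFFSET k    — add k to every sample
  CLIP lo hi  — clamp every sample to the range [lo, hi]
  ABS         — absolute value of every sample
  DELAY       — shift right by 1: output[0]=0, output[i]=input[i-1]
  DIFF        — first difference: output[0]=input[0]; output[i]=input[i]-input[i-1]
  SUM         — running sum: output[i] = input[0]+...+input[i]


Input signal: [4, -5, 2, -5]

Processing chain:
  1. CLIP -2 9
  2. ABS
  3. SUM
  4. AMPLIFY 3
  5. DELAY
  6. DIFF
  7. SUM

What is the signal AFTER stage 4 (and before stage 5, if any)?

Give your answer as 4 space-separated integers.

Input: [4, -5, 2, -5]
Stage 1 (CLIP -2 9): clip(4,-2,9)=4, clip(-5,-2,9)=-2, clip(2,-2,9)=2, clip(-5,-2,9)=-2 -> [4, -2, 2, -2]
Stage 2 (ABS): |4|=4, |-2|=2, |2|=2, |-2|=2 -> [4, 2, 2, 2]
Stage 3 (SUM): sum[0..0]=4, sum[0..1]=6, sum[0..2]=8, sum[0..3]=10 -> [4, 6, 8, 10]
Stage 4 (AMPLIFY 3): 4*3=12, 6*3=18, 8*3=24, 10*3=30 -> [12, 18, 24, 30]

Answer: 12 18 24 30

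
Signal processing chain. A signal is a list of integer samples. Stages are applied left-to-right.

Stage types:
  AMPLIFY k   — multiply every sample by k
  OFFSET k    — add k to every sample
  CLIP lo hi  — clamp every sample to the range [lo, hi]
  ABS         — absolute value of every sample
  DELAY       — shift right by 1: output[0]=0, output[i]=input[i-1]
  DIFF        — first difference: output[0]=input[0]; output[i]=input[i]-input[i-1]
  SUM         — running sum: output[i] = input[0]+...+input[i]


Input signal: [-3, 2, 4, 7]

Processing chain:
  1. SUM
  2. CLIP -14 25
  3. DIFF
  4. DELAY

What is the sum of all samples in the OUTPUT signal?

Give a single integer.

Answer: 3

Derivation:
Input: [-3, 2, 4, 7]
Stage 1 (SUM): sum[0..0]=-3, sum[0..1]=-1, sum[0..2]=3, sum[0..3]=10 -> [-3, -1, 3, 10]
Stage 2 (CLIP -14 25): clip(-3,-14,25)=-3, clip(-1,-14,25)=-1, clip(3,-14,25)=3, clip(10,-14,25)=10 -> [-3, -1, 3, 10]
Stage 3 (DIFF): s[0]=-3, -1--3=2, 3--1=4, 10-3=7 -> [-3, 2, 4, 7]
Stage 4 (DELAY): [0, -3, 2, 4] = [0, -3, 2, 4] -> [0, -3, 2, 4]
Output sum: 3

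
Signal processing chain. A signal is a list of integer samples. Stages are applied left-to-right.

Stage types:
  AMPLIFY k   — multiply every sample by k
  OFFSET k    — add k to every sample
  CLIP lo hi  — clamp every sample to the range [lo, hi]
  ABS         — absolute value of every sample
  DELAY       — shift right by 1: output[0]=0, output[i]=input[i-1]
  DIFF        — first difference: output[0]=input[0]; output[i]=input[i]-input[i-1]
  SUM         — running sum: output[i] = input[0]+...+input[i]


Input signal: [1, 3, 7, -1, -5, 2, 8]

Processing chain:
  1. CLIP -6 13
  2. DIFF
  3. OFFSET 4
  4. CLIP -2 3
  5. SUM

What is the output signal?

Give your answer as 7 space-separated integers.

Answer: 3 6 9 7 7 10 13

Derivation:
Input: [1, 3, 7, -1, -5, 2, 8]
Stage 1 (CLIP -6 13): clip(1,-6,13)=1, clip(3,-6,13)=3, clip(7,-6,13)=7, clip(-1,-6,13)=-1, clip(-5,-6,13)=-5, clip(2,-6,13)=2, clip(8,-6,13)=8 -> [1, 3, 7, -1, -5, 2, 8]
Stage 2 (DIFF): s[0]=1, 3-1=2, 7-3=4, -1-7=-8, -5--1=-4, 2--5=7, 8-2=6 -> [1, 2, 4, -8, -4, 7, 6]
Stage 3 (OFFSET 4): 1+4=5, 2+4=6, 4+4=8, -8+4=-4, -4+4=0, 7+4=11, 6+4=10 -> [5, 6, 8, -4, 0, 11, 10]
Stage 4 (CLIP -2 3): clip(5,-2,3)=3, clip(6,-2,3)=3, clip(8,-2,3)=3, clip(-4,-2,3)=-2, clip(0,-2,3)=0, clip(11,-2,3)=3, clip(10,-2,3)=3 -> [3, 3, 3, -2, 0, 3, 3]
Stage 5 (SUM): sum[0..0]=3, sum[0..1]=6, sum[0..2]=9, sum[0..3]=7, sum[0..4]=7, sum[0..5]=10, sum[0..6]=13 -> [3, 6, 9, 7, 7, 10, 13]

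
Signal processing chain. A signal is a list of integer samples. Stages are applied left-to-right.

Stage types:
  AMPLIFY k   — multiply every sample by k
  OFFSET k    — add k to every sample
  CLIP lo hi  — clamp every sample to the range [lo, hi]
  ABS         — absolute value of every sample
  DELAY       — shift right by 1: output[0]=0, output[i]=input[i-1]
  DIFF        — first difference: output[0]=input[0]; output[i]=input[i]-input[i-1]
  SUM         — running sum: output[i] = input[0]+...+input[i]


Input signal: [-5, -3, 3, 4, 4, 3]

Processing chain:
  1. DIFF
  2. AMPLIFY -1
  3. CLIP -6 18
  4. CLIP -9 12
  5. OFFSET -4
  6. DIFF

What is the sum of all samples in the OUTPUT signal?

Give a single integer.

Answer: -3

Derivation:
Input: [-5, -3, 3, 4, 4, 3]
Stage 1 (DIFF): s[0]=-5, -3--5=2, 3--3=6, 4-3=1, 4-4=0, 3-4=-1 -> [-5, 2, 6, 1, 0, -1]
Stage 2 (AMPLIFY -1): -5*-1=5, 2*-1=-2, 6*-1=-6, 1*-1=-1, 0*-1=0, -1*-1=1 -> [5, -2, -6, -1, 0, 1]
Stage 3 (CLIP -6 18): clip(5,-6,18)=5, clip(-2,-6,18)=-2, clip(-6,-6,18)=-6, clip(-1,-6,18)=-1, clip(0,-6,18)=0, clip(1,-6,18)=1 -> [5, -2, -6, -1, 0, 1]
Stage 4 (CLIP -9 12): clip(5,-9,12)=5, clip(-2,-9,12)=-2, clip(-6,-9,12)=-6, clip(-1,-9,12)=-1, clip(0,-9,12)=0, clip(1,-9,12)=1 -> [5, -2, -6, -1, 0, 1]
Stage 5 (OFFSET -4): 5+-4=1, -2+-4=-6, -6+-4=-10, -1+-4=-5, 0+-4=-4, 1+-4=-3 -> [1, -6, -10, -5, -4, -3]
Stage 6 (DIFF): s[0]=1, -6-1=-7, -10--6=-4, -5--10=5, -4--5=1, -3--4=1 -> [1, -7, -4, 5, 1, 1]
Output sum: -3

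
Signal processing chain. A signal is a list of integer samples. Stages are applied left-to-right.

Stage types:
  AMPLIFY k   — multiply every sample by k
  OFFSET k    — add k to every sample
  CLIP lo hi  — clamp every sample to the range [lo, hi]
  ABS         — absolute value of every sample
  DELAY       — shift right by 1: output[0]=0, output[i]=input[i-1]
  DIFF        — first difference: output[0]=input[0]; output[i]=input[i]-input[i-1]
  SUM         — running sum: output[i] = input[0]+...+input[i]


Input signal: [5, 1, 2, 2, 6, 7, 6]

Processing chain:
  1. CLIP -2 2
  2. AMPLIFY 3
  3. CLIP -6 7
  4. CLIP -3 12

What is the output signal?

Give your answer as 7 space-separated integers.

Input: [5, 1, 2, 2, 6, 7, 6]
Stage 1 (CLIP -2 2): clip(5,-2,2)=2, clip(1,-2,2)=1, clip(2,-2,2)=2, clip(2,-2,2)=2, clip(6,-2,2)=2, clip(7,-2,2)=2, clip(6,-2,2)=2 -> [2, 1, 2, 2, 2, 2, 2]
Stage 2 (AMPLIFY 3): 2*3=6, 1*3=3, 2*3=6, 2*3=6, 2*3=6, 2*3=6, 2*3=6 -> [6, 3, 6, 6, 6, 6, 6]
Stage 3 (CLIP -6 7): clip(6,-6,7)=6, clip(3,-6,7)=3, clip(6,-6,7)=6, clip(6,-6,7)=6, clip(6,-6,7)=6, clip(6,-6,7)=6, clip(6,-6,7)=6 -> [6, 3, 6, 6, 6, 6, 6]
Stage 4 (CLIP -3 12): clip(6,-3,12)=6, clip(3,-3,12)=3, clip(6,-3,12)=6, clip(6,-3,12)=6, clip(6,-3,12)=6, clip(6,-3,12)=6, clip(6,-3,12)=6 -> [6, 3, 6, 6, 6, 6, 6]

Answer: 6 3 6 6 6 6 6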